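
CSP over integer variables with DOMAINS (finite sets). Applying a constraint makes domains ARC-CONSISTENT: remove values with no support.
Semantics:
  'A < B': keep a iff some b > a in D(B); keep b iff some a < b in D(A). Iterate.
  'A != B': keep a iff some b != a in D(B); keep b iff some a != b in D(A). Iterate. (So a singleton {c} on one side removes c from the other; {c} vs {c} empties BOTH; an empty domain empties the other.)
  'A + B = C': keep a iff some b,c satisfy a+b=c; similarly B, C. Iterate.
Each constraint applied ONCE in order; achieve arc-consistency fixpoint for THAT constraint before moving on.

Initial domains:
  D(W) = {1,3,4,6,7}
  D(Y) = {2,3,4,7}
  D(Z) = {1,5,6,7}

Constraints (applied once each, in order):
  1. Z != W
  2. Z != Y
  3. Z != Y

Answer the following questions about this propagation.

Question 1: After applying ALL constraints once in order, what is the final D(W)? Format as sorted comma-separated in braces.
Constraint 1 (Z != W) on D(Z)={1,5,6,7} D(W)={1,3,4,6,7}: no change
Constraint 2 (Z != Y) on D(Z)={1,5,6,7} D(Y)={2,3,4,7}: no change
Constraint 3 (Z != Y) on D(Z)={1,5,6,7} D(Y)={2,3,4,7}: no change
So after all 3 constraints: D(W) = {1,3,4,6,7}

Answer: {1,3,4,6,7}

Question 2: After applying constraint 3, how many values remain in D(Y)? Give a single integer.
Answer: 4

Derivation:
Constraint 1 (Z != W) on D(Z)={1,5,6,7} D(W)={1,3,4,6,7}: no change
Constraint 2 (Z != Y) on D(Z)={1,5,6,7} D(Y)={2,3,4,7}: no change
Constraint 3 (Z != Y) on D(Z)={1,5,6,7} D(Y)={2,3,4,7}: no change
So after constraint 3: D(Y)={2,3,4,7}, size = 4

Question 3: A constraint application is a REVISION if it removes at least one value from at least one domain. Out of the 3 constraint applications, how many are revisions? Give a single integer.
Answer: 0

Derivation:
Constraint 1 (Z != W) on D(Z)={1,5,6,7} D(W)={1,3,4,6,7}: no change => not a revision
Constraint 2 (Z != Y) on D(Z)={1,5,6,7} D(Y)={2,3,4,7}: no change => not a revision
Constraint 3 (Z != Y) on D(Z)={1,5,6,7} D(Y)={2,3,4,7}: no change => not a revision
Total revisions = 0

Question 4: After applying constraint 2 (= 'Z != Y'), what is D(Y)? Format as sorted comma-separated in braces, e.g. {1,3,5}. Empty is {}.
Constraint 1 (Z != W) on D(Z)={1,5,6,7} D(W)={1,3,4,6,7}: no change
Constraint 2 (Z != Y) on D(Z)={1,5,6,7} D(Y)={2,3,4,7}: no change
So after constraint 2: D(Y) = {2,3,4,7}

Answer: {2,3,4,7}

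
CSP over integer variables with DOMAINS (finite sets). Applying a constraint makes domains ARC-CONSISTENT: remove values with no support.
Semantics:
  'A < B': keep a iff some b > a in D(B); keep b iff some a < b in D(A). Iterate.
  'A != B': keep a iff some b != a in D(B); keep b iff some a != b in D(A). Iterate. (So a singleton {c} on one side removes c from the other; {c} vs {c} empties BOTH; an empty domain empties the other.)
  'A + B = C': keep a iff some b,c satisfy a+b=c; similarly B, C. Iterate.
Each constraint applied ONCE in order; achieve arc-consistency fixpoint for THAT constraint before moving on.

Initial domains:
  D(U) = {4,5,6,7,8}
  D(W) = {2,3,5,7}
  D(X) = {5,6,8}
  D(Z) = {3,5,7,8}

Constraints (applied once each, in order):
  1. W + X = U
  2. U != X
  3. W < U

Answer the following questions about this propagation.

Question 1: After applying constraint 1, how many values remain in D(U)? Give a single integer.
Answer: 2

Derivation:
Constraint 1 (W + X = U) on D(W)={2,3,5,7} D(X)={5,6,8} D(U)={4,5,6,7,8}: W {2,3,5,7}->{2,3}; X {5,6,8}->{5,6}; U {4,5,6,7,8}->{7,8}
So after constraint 1: D(U)={7,8}, size = 2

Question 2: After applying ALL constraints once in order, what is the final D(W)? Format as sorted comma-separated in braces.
Constraint 1 (W + X = U) on D(W)={2,3,5,7} D(X)={5,6,8} D(U)={4,5,6,7,8}: W {2,3,5,7}->{2,3}; X {5,6,8}->{5,6}; U {4,5,6,7,8}->{7,8}
Constraint 2 (U != X) on D(U)={7,8} D(X)={5,6}: no change
Constraint 3 (W < U) on D(W)={2,3} D(U)={7,8}: no change
So after all 3 constraints: D(W) = {2,3}

Answer: {2,3}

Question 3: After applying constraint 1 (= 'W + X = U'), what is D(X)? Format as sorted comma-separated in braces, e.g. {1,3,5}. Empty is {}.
Answer: {5,6}

Derivation:
Constraint 1 (W + X = U) on D(W)={2,3,5,7} D(X)={5,6,8} D(U)={4,5,6,7,8}: W {2,3,5,7}->{2,3}; X {5,6,8}->{5,6}; U {4,5,6,7,8}->{7,8}
So after constraint 1: D(X) = {5,6}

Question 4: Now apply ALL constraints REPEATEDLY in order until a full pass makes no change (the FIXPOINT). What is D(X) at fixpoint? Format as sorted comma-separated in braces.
pass 0 (initial): D(X)={5,6,8}
pass 1: U {4,5,6,7,8}->{7,8}; W {2,3,5,7}->{2,3}; X {5,6,8}->{5,6}
pass 2: no change
Fixpoint after 2 passes: D(X) = {5,6}

Answer: {5,6}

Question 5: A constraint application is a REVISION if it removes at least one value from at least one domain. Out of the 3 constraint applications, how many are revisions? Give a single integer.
Constraint 1 (W + X = U) on D(W)={2,3,5,7} D(X)={5,6,8} D(U)={4,5,6,7,8}: W {2,3,5,7}->{2,3}; X {5,6,8}->{5,6}; U {4,5,6,7,8}->{7,8} => REVISION
Constraint 2 (U != X) on D(U)={7,8} D(X)={5,6}: no change => not a revision
Constraint 3 (W < U) on D(W)={2,3} D(U)={7,8}: no change => not a revision
Total revisions = 1

Answer: 1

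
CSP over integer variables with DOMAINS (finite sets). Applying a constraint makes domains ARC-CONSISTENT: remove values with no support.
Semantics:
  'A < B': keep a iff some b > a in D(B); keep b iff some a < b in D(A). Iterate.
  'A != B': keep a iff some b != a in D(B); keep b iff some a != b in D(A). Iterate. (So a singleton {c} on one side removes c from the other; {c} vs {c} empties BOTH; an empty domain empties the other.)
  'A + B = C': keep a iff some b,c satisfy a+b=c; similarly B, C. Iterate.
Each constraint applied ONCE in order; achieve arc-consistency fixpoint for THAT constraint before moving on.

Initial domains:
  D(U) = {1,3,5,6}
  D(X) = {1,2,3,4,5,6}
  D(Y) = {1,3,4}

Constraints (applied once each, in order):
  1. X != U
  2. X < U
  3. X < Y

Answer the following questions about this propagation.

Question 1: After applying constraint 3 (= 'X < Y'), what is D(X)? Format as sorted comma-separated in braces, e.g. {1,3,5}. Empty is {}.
Constraint 1 (X != U) on D(X)={1,2,3,4,5,6} D(U)={1,3,5,6}: no change
Constraint 2 (X < U) on D(X)={1,2,3,4,5,6} D(U)={1,3,5,6}: X {1,2,3,4,5,6}->{1,2,3,4,5}; U {1,3,5,6}->{3,5,6}
Constraint 3 (X < Y) on D(X)={1,2,3,4,5} D(Y)={1,3,4}: X {1,2,3,4,5}->{1,2,3}; Y {1,3,4}->{3,4}
So after constraint 3: D(X) = {1,2,3}

Answer: {1,2,3}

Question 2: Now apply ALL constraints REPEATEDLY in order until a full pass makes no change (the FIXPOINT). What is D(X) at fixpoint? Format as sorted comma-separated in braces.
Answer: {1,2,3}

Derivation:
pass 0 (initial): D(X)={1,2,3,4,5,6}
pass 1: U {1,3,5,6}->{3,5,6}; X {1,2,3,4,5,6}->{1,2,3}; Y {1,3,4}->{3,4}
pass 2: no change
Fixpoint after 2 passes: D(X) = {1,2,3}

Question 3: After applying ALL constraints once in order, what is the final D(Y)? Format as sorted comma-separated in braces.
Constraint 1 (X != U) on D(X)={1,2,3,4,5,6} D(U)={1,3,5,6}: no change
Constraint 2 (X < U) on D(X)={1,2,3,4,5,6} D(U)={1,3,5,6}: X {1,2,3,4,5,6}->{1,2,3,4,5}; U {1,3,5,6}->{3,5,6}
Constraint 3 (X < Y) on D(X)={1,2,3,4,5} D(Y)={1,3,4}: X {1,2,3,4,5}->{1,2,3}; Y {1,3,4}->{3,4}
So after all 3 constraints: D(Y) = {3,4}

Answer: {3,4}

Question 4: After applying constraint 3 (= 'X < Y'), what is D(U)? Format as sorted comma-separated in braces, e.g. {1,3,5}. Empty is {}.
Answer: {3,5,6}

Derivation:
Constraint 1 (X != U) on D(X)={1,2,3,4,5,6} D(U)={1,3,5,6}: no change
Constraint 2 (X < U) on D(X)={1,2,3,4,5,6} D(U)={1,3,5,6}: X {1,2,3,4,5,6}->{1,2,3,4,5}; U {1,3,5,6}->{3,5,6}
Constraint 3 (X < Y) on D(X)={1,2,3,4,5} D(Y)={1,3,4}: X {1,2,3,4,5}->{1,2,3}; Y {1,3,4}->{3,4}
So after constraint 3: D(U) = {3,5,6}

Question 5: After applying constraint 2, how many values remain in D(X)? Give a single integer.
Answer: 5

Derivation:
Constraint 1 (X != U) on D(X)={1,2,3,4,5,6} D(U)={1,3,5,6}: no change
Constraint 2 (X < U) on D(X)={1,2,3,4,5,6} D(U)={1,3,5,6}: X {1,2,3,4,5,6}->{1,2,3,4,5}; U {1,3,5,6}->{3,5,6}
So after constraint 2: D(X)={1,2,3,4,5}, size = 5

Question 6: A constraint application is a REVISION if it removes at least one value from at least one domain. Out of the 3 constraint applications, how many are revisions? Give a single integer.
Constraint 1 (X != U) on D(X)={1,2,3,4,5,6} D(U)={1,3,5,6}: no change => not a revision
Constraint 2 (X < U) on D(X)={1,2,3,4,5,6} D(U)={1,3,5,6}: X {1,2,3,4,5,6}->{1,2,3,4,5}; U {1,3,5,6}->{3,5,6} => REVISION
Constraint 3 (X < Y) on D(X)={1,2,3,4,5} D(Y)={1,3,4}: X {1,2,3,4,5}->{1,2,3}; Y {1,3,4}->{3,4} => REVISION
Total revisions = 2

Answer: 2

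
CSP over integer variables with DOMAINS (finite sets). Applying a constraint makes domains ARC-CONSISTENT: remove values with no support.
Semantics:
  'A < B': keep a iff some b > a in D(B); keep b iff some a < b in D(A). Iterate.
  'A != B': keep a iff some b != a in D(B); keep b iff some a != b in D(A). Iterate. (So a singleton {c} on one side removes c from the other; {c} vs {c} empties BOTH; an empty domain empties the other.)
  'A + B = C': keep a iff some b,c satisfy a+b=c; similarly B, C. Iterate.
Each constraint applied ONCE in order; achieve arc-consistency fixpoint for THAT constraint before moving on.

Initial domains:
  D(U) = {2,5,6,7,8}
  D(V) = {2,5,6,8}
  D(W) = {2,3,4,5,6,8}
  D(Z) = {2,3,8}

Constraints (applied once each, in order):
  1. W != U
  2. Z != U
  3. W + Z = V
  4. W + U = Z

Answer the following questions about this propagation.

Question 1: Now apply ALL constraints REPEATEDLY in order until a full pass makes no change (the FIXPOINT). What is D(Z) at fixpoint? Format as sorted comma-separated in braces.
Answer: {}

Derivation:
pass 0 (initial): D(Z)={2,3,8}
pass 1: U {2,5,6,7,8}->{}; V {2,5,6,8}->{5,6,8}; W {2,3,4,5,6,8}->{}; Z {2,3,8}->{}
pass 2: V {5,6,8}->{}
pass 3: no change
Fixpoint after 3 passes: D(Z) = {}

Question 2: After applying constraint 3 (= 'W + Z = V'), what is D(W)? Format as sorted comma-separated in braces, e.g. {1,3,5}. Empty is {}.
Answer: {2,3,4,5,6}

Derivation:
Constraint 1 (W != U) on D(W)={2,3,4,5,6,8} D(U)={2,5,6,7,8}: no change
Constraint 2 (Z != U) on D(Z)={2,3,8} D(U)={2,5,6,7,8}: no change
Constraint 3 (W + Z = V) on D(W)={2,3,4,5,6,8} D(Z)={2,3,8} D(V)={2,5,6,8}: W {2,3,4,5,6,8}->{2,3,4,5,6}; Z {2,3,8}->{2,3}; V {2,5,6,8}->{5,6,8}
So after constraint 3: D(W) = {2,3,4,5,6}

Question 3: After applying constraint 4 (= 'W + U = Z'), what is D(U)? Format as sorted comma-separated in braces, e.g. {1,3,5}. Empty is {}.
Constraint 1 (W != U) on D(W)={2,3,4,5,6,8} D(U)={2,5,6,7,8}: no change
Constraint 2 (Z != U) on D(Z)={2,3,8} D(U)={2,5,6,7,8}: no change
Constraint 3 (W + Z = V) on D(W)={2,3,4,5,6,8} D(Z)={2,3,8} D(V)={2,5,6,8}: W {2,3,4,5,6,8}->{2,3,4,5,6}; Z {2,3,8}->{2,3}; V {2,5,6,8}->{5,6,8}
Constraint 4 (W + U = Z) on D(W)={2,3,4,5,6} D(U)={2,5,6,7,8} D(Z)={2,3}: W {2,3,4,5,6}->{}; U {2,5,6,7,8}->{}; Z {2,3}->{}
So after constraint 4: D(U) = {}

Answer: {}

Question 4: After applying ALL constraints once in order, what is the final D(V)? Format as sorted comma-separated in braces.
Answer: {5,6,8}

Derivation:
Constraint 1 (W != U) on D(W)={2,3,4,5,6,8} D(U)={2,5,6,7,8}: no change
Constraint 2 (Z != U) on D(Z)={2,3,8} D(U)={2,5,6,7,8}: no change
Constraint 3 (W + Z = V) on D(W)={2,3,4,5,6,8} D(Z)={2,3,8} D(V)={2,5,6,8}: W {2,3,4,5,6,8}->{2,3,4,5,6}; Z {2,3,8}->{2,3}; V {2,5,6,8}->{5,6,8}
Constraint 4 (W + U = Z) on D(W)={2,3,4,5,6} D(U)={2,5,6,7,8} D(Z)={2,3}: W {2,3,4,5,6}->{}; U {2,5,6,7,8}->{}; Z {2,3}->{}
So after all 4 constraints: D(V) = {5,6,8}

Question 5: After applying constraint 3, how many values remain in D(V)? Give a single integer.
Constraint 1 (W != U) on D(W)={2,3,4,5,6,8} D(U)={2,5,6,7,8}: no change
Constraint 2 (Z != U) on D(Z)={2,3,8} D(U)={2,5,6,7,8}: no change
Constraint 3 (W + Z = V) on D(W)={2,3,4,5,6,8} D(Z)={2,3,8} D(V)={2,5,6,8}: W {2,3,4,5,6,8}->{2,3,4,5,6}; Z {2,3,8}->{2,3}; V {2,5,6,8}->{5,6,8}
So after constraint 3: D(V)={5,6,8}, size = 3

Answer: 3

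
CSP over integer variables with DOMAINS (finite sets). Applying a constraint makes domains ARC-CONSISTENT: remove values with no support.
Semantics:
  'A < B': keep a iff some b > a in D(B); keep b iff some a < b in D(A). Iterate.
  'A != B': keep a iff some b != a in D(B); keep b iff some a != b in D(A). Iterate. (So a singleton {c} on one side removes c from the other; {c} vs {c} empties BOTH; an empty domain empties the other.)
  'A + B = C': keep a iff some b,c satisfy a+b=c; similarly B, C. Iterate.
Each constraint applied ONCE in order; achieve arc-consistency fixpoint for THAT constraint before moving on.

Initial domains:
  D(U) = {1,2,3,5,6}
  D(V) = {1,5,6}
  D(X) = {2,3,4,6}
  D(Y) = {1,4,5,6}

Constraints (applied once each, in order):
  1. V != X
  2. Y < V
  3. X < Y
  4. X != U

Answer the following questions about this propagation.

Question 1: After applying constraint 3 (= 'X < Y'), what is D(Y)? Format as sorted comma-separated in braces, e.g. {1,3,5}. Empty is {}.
Constraint 1 (V != X) on D(V)={1,5,6} D(X)={2,3,4,6}: no change
Constraint 2 (Y < V) on D(Y)={1,4,5,6} D(V)={1,5,6}: Y {1,4,5,6}->{1,4,5}; V {1,5,6}->{5,6}
Constraint 3 (X < Y) on D(X)={2,3,4,6} D(Y)={1,4,5}: X {2,3,4,6}->{2,3,4}; Y {1,4,5}->{4,5}
So after constraint 3: D(Y) = {4,5}

Answer: {4,5}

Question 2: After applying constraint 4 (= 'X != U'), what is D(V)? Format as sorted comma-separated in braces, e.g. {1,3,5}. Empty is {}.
Answer: {5,6}

Derivation:
Constraint 1 (V != X) on D(V)={1,5,6} D(X)={2,3,4,6}: no change
Constraint 2 (Y < V) on D(Y)={1,4,5,6} D(V)={1,5,6}: Y {1,4,5,6}->{1,4,5}; V {1,5,6}->{5,6}
Constraint 3 (X < Y) on D(X)={2,3,4,6} D(Y)={1,4,5}: X {2,3,4,6}->{2,3,4}; Y {1,4,5}->{4,5}
Constraint 4 (X != U) on D(X)={2,3,4} D(U)={1,2,3,5,6}: no change
So after constraint 4: D(V) = {5,6}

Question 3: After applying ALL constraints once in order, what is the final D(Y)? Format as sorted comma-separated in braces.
Constraint 1 (V != X) on D(V)={1,5,6} D(X)={2,3,4,6}: no change
Constraint 2 (Y < V) on D(Y)={1,4,5,6} D(V)={1,5,6}: Y {1,4,5,6}->{1,4,5}; V {1,5,6}->{5,6}
Constraint 3 (X < Y) on D(X)={2,3,4,6} D(Y)={1,4,5}: X {2,3,4,6}->{2,3,4}; Y {1,4,5}->{4,5}
Constraint 4 (X != U) on D(X)={2,3,4} D(U)={1,2,3,5,6}: no change
So after all 4 constraints: D(Y) = {4,5}

Answer: {4,5}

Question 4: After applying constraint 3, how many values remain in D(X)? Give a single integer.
Constraint 1 (V != X) on D(V)={1,5,6} D(X)={2,3,4,6}: no change
Constraint 2 (Y < V) on D(Y)={1,4,5,6} D(V)={1,5,6}: Y {1,4,5,6}->{1,4,5}; V {1,5,6}->{5,6}
Constraint 3 (X < Y) on D(X)={2,3,4,6} D(Y)={1,4,5}: X {2,3,4,6}->{2,3,4}; Y {1,4,5}->{4,5}
So after constraint 3: D(X)={2,3,4}, size = 3

Answer: 3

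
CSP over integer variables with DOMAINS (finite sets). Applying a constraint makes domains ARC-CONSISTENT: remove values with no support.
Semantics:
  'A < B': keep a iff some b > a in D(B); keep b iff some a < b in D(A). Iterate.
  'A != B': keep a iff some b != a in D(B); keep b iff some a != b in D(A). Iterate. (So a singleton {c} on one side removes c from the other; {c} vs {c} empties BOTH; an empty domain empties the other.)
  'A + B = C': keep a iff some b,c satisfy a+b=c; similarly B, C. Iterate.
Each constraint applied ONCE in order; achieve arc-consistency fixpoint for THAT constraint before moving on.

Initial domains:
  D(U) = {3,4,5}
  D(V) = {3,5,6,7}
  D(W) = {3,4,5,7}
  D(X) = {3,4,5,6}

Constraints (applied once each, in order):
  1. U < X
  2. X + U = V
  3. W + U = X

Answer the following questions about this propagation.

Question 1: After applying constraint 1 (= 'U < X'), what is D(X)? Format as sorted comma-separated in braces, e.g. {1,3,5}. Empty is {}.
Answer: {4,5,6}

Derivation:
Constraint 1 (U < X) on D(U)={3,4,5} D(X)={3,4,5,6}: X {3,4,5,6}->{4,5,6}
So after constraint 1: D(X) = {4,5,6}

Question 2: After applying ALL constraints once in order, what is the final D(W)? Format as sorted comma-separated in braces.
Answer: {}

Derivation:
Constraint 1 (U < X) on D(U)={3,4,5} D(X)={3,4,5,6}: X {3,4,5,6}->{4,5,6}
Constraint 2 (X + U = V) on D(X)={4,5,6} D(U)={3,4,5} D(V)={3,5,6,7}: X {4,5,6}->{4}; U {3,4,5}->{3}; V {3,5,6,7}->{7}
Constraint 3 (W + U = X) on D(W)={3,4,5,7} D(U)={3} D(X)={4}: W {3,4,5,7}->{}; U {3}->{}; X {4}->{}
So after all 3 constraints: D(W) = {}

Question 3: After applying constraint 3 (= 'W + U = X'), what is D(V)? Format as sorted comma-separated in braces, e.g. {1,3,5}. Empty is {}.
Constraint 1 (U < X) on D(U)={3,4,5} D(X)={3,4,5,6}: X {3,4,5,6}->{4,5,6}
Constraint 2 (X + U = V) on D(X)={4,5,6} D(U)={3,4,5} D(V)={3,5,6,7}: X {4,5,6}->{4}; U {3,4,5}->{3}; V {3,5,6,7}->{7}
Constraint 3 (W + U = X) on D(W)={3,4,5,7} D(U)={3} D(X)={4}: W {3,4,5,7}->{}; U {3}->{}; X {4}->{}
So after constraint 3: D(V) = {7}

Answer: {7}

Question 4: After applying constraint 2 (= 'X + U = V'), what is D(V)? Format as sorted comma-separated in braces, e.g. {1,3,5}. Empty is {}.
Constraint 1 (U < X) on D(U)={3,4,5} D(X)={3,4,5,6}: X {3,4,5,6}->{4,5,6}
Constraint 2 (X + U = V) on D(X)={4,5,6} D(U)={3,4,5} D(V)={3,5,6,7}: X {4,5,6}->{4}; U {3,4,5}->{3}; V {3,5,6,7}->{7}
So after constraint 2: D(V) = {7}

Answer: {7}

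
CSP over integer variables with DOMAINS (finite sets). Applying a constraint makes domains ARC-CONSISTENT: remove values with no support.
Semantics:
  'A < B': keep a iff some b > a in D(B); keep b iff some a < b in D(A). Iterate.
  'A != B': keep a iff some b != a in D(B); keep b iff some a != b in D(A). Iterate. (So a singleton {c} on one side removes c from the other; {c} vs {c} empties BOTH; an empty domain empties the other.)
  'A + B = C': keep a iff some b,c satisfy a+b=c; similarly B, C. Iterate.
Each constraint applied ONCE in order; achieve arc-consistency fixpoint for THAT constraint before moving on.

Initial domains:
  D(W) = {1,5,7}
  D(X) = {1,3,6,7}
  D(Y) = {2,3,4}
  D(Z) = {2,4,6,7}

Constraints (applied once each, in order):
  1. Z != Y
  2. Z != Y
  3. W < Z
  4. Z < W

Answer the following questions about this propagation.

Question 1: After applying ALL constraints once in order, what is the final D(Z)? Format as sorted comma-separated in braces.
Constraint 1 (Z != Y) on D(Z)={2,4,6,7} D(Y)={2,3,4}: no change
Constraint 2 (Z != Y) on D(Z)={2,4,6,7} D(Y)={2,3,4}: no change
Constraint 3 (W < Z) on D(W)={1,5,7} D(Z)={2,4,6,7}: W {1,5,7}->{1,5}
Constraint 4 (Z < W) on D(Z)={2,4,6,7} D(W)={1,5}: Z {2,4,6,7}->{2,4}; W {1,5}->{5}
So after all 4 constraints: D(Z) = {2,4}

Answer: {2,4}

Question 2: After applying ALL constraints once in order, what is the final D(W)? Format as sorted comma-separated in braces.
Constraint 1 (Z != Y) on D(Z)={2,4,6,7} D(Y)={2,3,4}: no change
Constraint 2 (Z != Y) on D(Z)={2,4,6,7} D(Y)={2,3,4}: no change
Constraint 3 (W < Z) on D(W)={1,5,7} D(Z)={2,4,6,7}: W {1,5,7}->{1,5}
Constraint 4 (Z < W) on D(Z)={2,4,6,7} D(W)={1,5}: Z {2,4,6,7}->{2,4}; W {1,5}->{5}
So after all 4 constraints: D(W) = {5}

Answer: {5}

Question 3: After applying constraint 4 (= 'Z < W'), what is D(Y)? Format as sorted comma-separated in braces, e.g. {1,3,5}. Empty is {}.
Answer: {2,3,4}

Derivation:
Constraint 1 (Z != Y) on D(Z)={2,4,6,7} D(Y)={2,3,4}: no change
Constraint 2 (Z != Y) on D(Z)={2,4,6,7} D(Y)={2,3,4}: no change
Constraint 3 (W < Z) on D(W)={1,5,7} D(Z)={2,4,6,7}: W {1,5,7}->{1,5}
Constraint 4 (Z < W) on D(Z)={2,4,6,7} D(W)={1,5}: Z {2,4,6,7}->{2,4}; W {1,5}->{5}
So after constraint 4: D(Y) = {2,3,4}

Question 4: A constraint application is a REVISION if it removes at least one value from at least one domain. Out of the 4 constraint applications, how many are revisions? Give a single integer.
Constraint 1 (Z != Y) on D(Z)={2,4,6,7} D(Y)={2,3,4}: no change => not a revision
Constraint 2 (Z != Y) on D(Z)={2,4,6,7} D(Y)={2,3,4}: no change => not a revision
Constraint 3 (W < Z) on D(W)={1,5,7} D(Z)={2,4,6,7}: W {1,5,7}->{1,5} => REVISION
Constraint 4 (Z < W) on D(Z)={2,4,6,7} D(W)={1,5}: Z {2,4,6,7}->{2,4}; W {1,5}->{5} => REVISION
Total revisions = 2

Answer: 2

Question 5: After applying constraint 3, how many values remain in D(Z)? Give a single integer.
Answer: 4

Derivation:
Constraint 1 (Z != Y) on D(Z)={2,4,6,7} D(Y)={2,3,4}: no change
Constraint 2 (Z != Y) on D(Z)={2,4,6,7} D(Y)={2,3,4}: no change
Constraint 3 (W < Z) on D(W)={1,5,7} D(Z)={2,4,6,7}: W {1,5,7}->{1,5}
So after constraint 3: D(Z)={2,4,6,7}, size = 4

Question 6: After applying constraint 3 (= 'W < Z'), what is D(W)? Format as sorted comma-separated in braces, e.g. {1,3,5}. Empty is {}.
Constraint 1 (Z != Y) on D(Z)={2,4,6,7} D(Y)={2,3,4}: no change
Constraint 2 (Z != Y) on D(Z)={2,4,6,7} D(Y)={2,3,4}: no change
Constraint 3 (W < Z) on D(W)={1,5,7} D(Z)={2,4,6,7}: W {1,5,7}->{1,5}
So after constraint 3: D(W) = {1,5}

Answer: {1,5}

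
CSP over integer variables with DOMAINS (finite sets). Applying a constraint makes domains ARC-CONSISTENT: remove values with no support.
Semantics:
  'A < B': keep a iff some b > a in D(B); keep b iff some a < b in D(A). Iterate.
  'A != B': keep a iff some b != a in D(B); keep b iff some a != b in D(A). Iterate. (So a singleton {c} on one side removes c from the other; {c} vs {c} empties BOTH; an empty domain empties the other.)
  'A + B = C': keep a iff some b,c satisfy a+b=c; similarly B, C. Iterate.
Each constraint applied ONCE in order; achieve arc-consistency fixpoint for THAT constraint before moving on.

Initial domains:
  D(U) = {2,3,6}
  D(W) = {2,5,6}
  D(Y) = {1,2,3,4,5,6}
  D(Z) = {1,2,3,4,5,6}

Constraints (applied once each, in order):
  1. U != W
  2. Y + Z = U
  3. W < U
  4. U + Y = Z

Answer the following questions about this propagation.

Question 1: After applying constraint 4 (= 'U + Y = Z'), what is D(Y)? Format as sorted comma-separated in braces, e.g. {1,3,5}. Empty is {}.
Answer: {1,2}

Derivation:
Constraint 1 (U != W) on D(U)={2,3,6} D(W)={2,5,6}: no change
Constraint 2 (Y + Z = U) on D(Y)={1,2,3,4,5,6} D(Z)={1,2,3,4,5,6} D(U)={2,3,6}: Y {1,2,3,4,5,6}->{1,2,3,4,5}; Z {1,2,3,4,5,6}->{1,2,3,4,5}
Constraint 3 (W < U) on D(W)={2,5,6} D(U)={2,3,6}: W {2,5,6}->{2,5}; U {2,3,6}->{3,6}
Constraint 4 (U + Y = Z) on D(U)={3,6} D(Y)={1,2,3,4,5} D(Z)={1,2,3,4,5}: U {3,6}->{3}; Y {1,2,3,4,5}->{1,2}; Z {1,2,3,4,5}->{4,5}
So after constraint 4: D(Y) = {1,2}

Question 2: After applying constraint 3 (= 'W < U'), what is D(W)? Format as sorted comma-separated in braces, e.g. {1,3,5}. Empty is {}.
Constraint 1 (U != W) on D(U)={2,3,6} D(W)={2,5,6}: no change
Constraint 2 (Y + Z = U) on D(Y)={1,2,3,4,5,6} D(Z)={1,2,3,4,5,6} D(U)={2,3,6}: Y {1,2,3,4,5,6}->{1,2,3,4,5}; Z {1,2,3,4,5,6}->{1,2,3,4,5}
Constraint 3 (W < U) on D(W)={2,5,6} D(U)={2,3,6}: W {2,5,6}->{2,5}; U {2,3,6}->{3,6}
So after constraint 3: D(W) = {2,5}

Answer: {2,5}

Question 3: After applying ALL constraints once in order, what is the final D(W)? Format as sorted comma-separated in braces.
Answer: {2,5}

Derivation:
Constraint 1 (U != W) on D(U)={2,3,6} D(W)={2,5,6}: no change
Constraint 2 (Y + Z = U) on D(Y)={1,2,3,4,5,6} D(Z)={1,2,3,4,5,6} D(U)={2,3,6}: Y {1,2,3,4,5,6}->{1,2,3,4,5}; Z {1,2,3,4,5,6}->{1,2,3,4,5}
Constraint 3 (W < U) on D(W)={2,5,6} D(U)={2,3,6}: W {2,5,6}->{2,5}; U {2,3,6}->{3,6}
Constraint 4 (U + Y = Z) on D(U)={3,6} D(Y)={1,2,3,4,5} D(Z)={1,2,3,4,5}: U {3,6}->{3}; Y {1,2,3,4,5}->{1,2}; Z {1,2,3,4,5}->{4,5}
So after all 4 constraints: D(W) = {2,5}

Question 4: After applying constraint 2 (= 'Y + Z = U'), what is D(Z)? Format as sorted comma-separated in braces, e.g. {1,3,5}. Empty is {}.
Constraint 1 (U != W) on D(U)={2,3,6} D(W)={2,5,6}: no change
Constraint 2 (Y + Z = U) on D(Y)={1,2,3,4,5,6} D(Z)={1,2,3,4,5,6} D(U)={2,3,6}: Y {1,2,3,4,5,6}->{1,2,3,4,5}; Z {1,2,3,4,5,6}->{1,2,3,4,5}
So after constraint 2: D(Z) = {1,2,3,4,5}

Answer: {1,2,3,4,5}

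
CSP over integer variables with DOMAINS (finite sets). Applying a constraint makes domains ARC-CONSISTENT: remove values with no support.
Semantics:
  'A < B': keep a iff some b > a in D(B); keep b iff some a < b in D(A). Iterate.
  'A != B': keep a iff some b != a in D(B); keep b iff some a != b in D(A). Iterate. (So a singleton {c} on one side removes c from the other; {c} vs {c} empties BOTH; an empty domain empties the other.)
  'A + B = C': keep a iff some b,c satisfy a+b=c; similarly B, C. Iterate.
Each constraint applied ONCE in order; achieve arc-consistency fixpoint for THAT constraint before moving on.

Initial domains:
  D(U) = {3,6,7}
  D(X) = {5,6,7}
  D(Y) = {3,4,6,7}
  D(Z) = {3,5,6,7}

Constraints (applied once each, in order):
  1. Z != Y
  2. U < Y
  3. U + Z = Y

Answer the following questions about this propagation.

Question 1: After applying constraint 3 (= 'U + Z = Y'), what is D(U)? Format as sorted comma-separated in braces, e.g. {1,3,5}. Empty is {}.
Constraint 1 (Z != Y) on D(Z)={3,5,6,7} D(Y)={3,4,6,7}: no change
Constraint 2 (U < Y) on D(U)={3,6,7} D(Y)={3,4,6,7}: U {3,6,7}->{3,6}; Y {3,4,6,7}->{4,6,7}
Constraint 3 (U + Z = Y) on D(U)={3,6} D(Z)={3,5,6,7} D(Y)={4,6,7}: U {3,6}->{3}; Z {3,5,6,7}->{3}; Y {4,6,7}->{6}
So after constraint 3: D(U) = {3}

Answer: {3}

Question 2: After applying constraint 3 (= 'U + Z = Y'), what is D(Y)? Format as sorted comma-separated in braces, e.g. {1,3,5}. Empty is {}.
Answer: {6}

Derivation:
Constraint 1 (Z != Y) on D(Z)={3,5,6,7} D(Y)={3,4,6,7}: no change
Constraint 2 (U < Y) on D(U)={3,6,7} D(Y)={3,4,6,7}: U {3,6,7}->{3,6}; Y {3,4,6,7}->{4,6,7}
Constraint 3 (U + Z = Y) on D(U)={3,6} D(Z)={3,5,6,7} D(Y)={4,6,7}: U {3,6}->{3}; Z {3,5,6,7}->{3}; Y {4,6,7}->{6}
So after constraint 3: D(Y) = {6}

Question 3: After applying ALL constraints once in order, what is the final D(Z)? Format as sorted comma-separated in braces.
Answer: {3}

Derivation:
Constraint 1 (Z != Y) on D(Z)={3,5,6,7} D(Y)={3,4,6,7}: no change
Constraint 2 (U < Y) on D(U)={3,6,7} D(Y)={3,4,6,7}: U {3,6,7}->{3,6}; Y {3,4,6,7}->{4,6,7}
Constraint 3 (U + Z = Y) on D(U)={3,6} D(Z)={3,5,6,7} D(Y)={4,6,7}: U {3,6}->{3}; Z {3,5,6,7}->{3}; Y {4,6,7}->{6}
So after all 3 constraints: D(Z) = {3}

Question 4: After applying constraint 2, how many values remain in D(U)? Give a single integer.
Answer: 2

Derivation:
Constraint 1 (Z != Y) on D(Z)={3,5,6,7} D(Y)={3,4,6,7}: no change
Constraint 2 (U < Y) on D(U)={3,6,7} D(Y)={3,4,6,7}: U {3,6,7}->{3,6}; Y {3,4,6,7}->{4,6,7}
So after constraint 2: D(U)={3,6}, size = 2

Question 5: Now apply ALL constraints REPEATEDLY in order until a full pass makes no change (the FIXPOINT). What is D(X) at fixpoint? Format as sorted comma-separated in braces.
pass 0 (initial): D(X)={5,6,7}
pass 1: U {3,6,7}->{3}; Y {3,4,6,7}->{6}; Z {3,5,6,7}->{3}
pass 2: no change
Fixpoint after 2 passes: D(X) = {5,6,7}

Answer: {5,6,7}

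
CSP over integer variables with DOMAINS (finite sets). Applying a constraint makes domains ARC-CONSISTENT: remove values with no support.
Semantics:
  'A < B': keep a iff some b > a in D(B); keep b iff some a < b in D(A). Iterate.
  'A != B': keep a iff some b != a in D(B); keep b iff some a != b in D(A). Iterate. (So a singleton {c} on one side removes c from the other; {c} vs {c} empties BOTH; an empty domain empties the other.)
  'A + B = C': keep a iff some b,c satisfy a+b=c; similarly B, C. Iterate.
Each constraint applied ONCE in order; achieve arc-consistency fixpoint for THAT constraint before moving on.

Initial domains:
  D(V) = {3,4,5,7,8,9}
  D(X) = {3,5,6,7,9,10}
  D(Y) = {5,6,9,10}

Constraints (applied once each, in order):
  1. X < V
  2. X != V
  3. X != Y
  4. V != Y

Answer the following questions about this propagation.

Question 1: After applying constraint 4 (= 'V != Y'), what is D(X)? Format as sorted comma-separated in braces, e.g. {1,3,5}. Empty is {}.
Answer: {3,5,6,7}

Derivation:
Constraint 1 (X < V) on D(X)={3,5,6,7,9,10} D(V)={3,4,5,7,8,9}: X {3,5,6,7,9,10}->{3,5,6,7}; V {3,4,5,7,8,9}->{4,5,7,8,9}
Constraint 2 (X != V) on D(X)={3,5,6,7} D(V)={4,5,7,8,9}: no change
Constraint 3 (X != Y) on D(X)={3,5,6,7} D(Y)={5,6,9,10}: no change
Constraint 4 (V != Y) on D(V)={4,5,7,8,9} D(Y)={5,6,9,10}: no change
So after constraint 4: D(X) = {3,5,6,7}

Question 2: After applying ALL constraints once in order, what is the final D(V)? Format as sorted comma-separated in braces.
Constraint 1 (X < V) on D(X)={3,5,6,7,9,10} D(V)={3,4,5,7,8,9}: X {3,5,6,7,9,10}->{3,5,6,7}; V {3,4,5,7,8,9}->{4,5,7,8,9}
Constraint 2 (X != V) on D(X)={3,5,6,7} D(V)={4,5,7,8,9}: no change
Constraint 3 (X != Y) on D(X)={3,5,6,7} D(Y)={5,6,9,10}: no change
Constraint 4 (V != Y) on D(V)={4,5,7,8,9} D(Y)={5,6,9,10}: no change
So after all 4 constraints: D(V) = {4,5,7,8,9}

Answer: {4,5,7,8,9}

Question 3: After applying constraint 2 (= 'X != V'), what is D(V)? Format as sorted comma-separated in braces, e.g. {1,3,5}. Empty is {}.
Constraint 1 (X < V) on D(X)={3,5,6,7,9,10} D(V)={3,4,5,7,8,9}: X {3,5,6,7,9,10}->{3,5,6,7}; V {3,4,5,7,8,9}->{4,5,7,8,9}
Constraint 2 (X != V) on D(X)={3,5,6,7} D(V)={4,5,7,8,9}: no change
So after constraint 2: D(V) = {4,5,7,8,9}

Answer: {4,5,7,8,9}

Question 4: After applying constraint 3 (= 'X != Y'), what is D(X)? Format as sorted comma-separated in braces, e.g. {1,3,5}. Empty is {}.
Constraint 1 (X < V) on D(X)={3,5,6,7,9,10} D(V)={3,4,5,7,8,9}: X {3,5,6,7,9,10}->{3,5,6,7}; V {3,4,5,7,8,9}->{4,5,7,8,9}
Constraint 2 (X != V) on D(X)={3,5,6,7} D(V)={4,5,7,8,9}: no change
Constraint 3 (X != Y) on D(X)={3,5,6,7} D(Y)={5,6,9,10}: no change
So after constraint 3: D(X) = {3,5,6,7}

Answer: {3,5,6,7}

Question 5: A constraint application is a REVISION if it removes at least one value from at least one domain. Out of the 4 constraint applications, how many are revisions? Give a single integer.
Constraint 1 (X < V) on D(X)={3,5,6,7,9,10} D(V)={3,4,5,7,8,9}: X {3,5,6,7,9,10}->{3,5,6,7}; V {3,4,5,7,8,9}->{4,5,7,8,9} => REVISION
Constraint 2 (X != V) on D(X)={3,5,6,7} D(V)={4,5,7,8,9}: no change => not a revision
Constraint 3 (X != Y) on D(X)={3,5,6,7} D(Y)={5,6,9,10}: no change => not a revision
Constraint 4 (V != Y) on D(V)={4,5,7,8,9} D(Y)={5,6,9,10}: no change => not a revision
Total revisions = 1

Answer: 1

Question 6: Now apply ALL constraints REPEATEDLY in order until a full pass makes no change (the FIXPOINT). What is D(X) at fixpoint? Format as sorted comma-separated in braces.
pass 0 (initial): D(X)={3,5,6,7,9,10}
pass 1: V {3,4,5,7,8,9}->{4,5,7,8,9}; X {3,5,6,7,9,10}->{3,5,6,7}
pass 2: no change
Fixpoint after 2 passes: D(X) = {3,5,6,7}

Answer: {3,5,6,7}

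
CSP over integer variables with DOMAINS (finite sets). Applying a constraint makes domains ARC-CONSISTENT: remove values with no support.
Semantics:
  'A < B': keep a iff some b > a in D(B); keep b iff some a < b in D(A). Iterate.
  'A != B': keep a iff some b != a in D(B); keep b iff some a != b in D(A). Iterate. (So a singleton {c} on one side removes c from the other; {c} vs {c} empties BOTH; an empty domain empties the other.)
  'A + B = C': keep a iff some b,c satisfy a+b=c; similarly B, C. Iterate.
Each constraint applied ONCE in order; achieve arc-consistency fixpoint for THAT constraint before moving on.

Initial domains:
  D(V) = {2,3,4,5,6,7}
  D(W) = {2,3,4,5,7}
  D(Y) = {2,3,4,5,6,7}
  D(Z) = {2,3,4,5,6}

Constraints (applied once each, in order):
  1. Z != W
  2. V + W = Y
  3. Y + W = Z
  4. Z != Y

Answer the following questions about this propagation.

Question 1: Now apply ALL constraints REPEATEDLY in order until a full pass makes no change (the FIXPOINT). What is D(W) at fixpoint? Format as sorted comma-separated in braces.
Answer: {2}

Derivation:
pass 0 (initial): D(W)={2,3,4,5,7}
pass 1: V {2,3,4,5,6,7}->{2,3,4,5}; W {2,3,4,5,7}->{2}; Y {2,3,4,5,6,7}->{4}; Z {2,3,4,5,6}->{6}
pass 2: V {2,3,4,5}->{2}
pass 3: no change
Fixpoint after 3 passes: D(W) = {2}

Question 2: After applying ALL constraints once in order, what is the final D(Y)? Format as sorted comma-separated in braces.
Answer: {4}

Derivation:
Constraint 1 (Z != W) on D(Z)={2,3,4,5,6} D(W)={2,3,4,5,7}: no change
Constraint 2 (V + W = Y) on D(V)={2,3,4,5,6,7} D(W)={2,3,4,5,7} D(Y)={2,3,4,5,6,7}: V {2,3,4,5,6,7}->{2,3,4,5}; W {2,3,4,5,7}->{2,3,4,5}; Y {2,3,4,5,6,7}->{4,5,6,7}
Constraint 3 (Y + W = Z) on D(Y)={4,5,6,7} D(W)={2,3,4,5} D(Z)={2,3,4,5,6}: Y {4,5,6,7}->{4}; W {2,3,4,5}->{2}; Z {2,3,4,5,6}->{6}
Constraint 4 (Z != Y) on D(Z)={6} D(Y)={4}: no change
So after all 4 constraints: D(Y) = {4}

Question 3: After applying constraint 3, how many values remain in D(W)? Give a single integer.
Constraint 1 (Z != W) on D(Z)={2,3,4,5,6} D(W)={2,3,4,5,7}: no change
Constraint 2 (V + W = Y) on D(V)={2,3,4,5,6,7} D(W)={2,3,4,5,7} D(Y)={2,3,4,5,6,7}: V {2,3,4,5,6,7}->{2,3,4,5}; W {2,3,4,5,7}->{2,3,4,5}; Y {2,3,4,5,6,7}->{4,5,6,7}
Constraint 3 (Y + W = Z) on D(Y)={4,5,6,7} D(W)={2,3,4,5} D(Z)={2,3,4,5,6}: Y {4,5,6,7}->{4}; W {2,3,4,5}->{2}; Z {2,3,4,5,6}->{6}
So after constraint 3: D(W)={2}, size = 1

Answer: 1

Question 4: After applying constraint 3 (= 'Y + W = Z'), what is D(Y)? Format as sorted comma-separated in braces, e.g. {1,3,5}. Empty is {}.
Answer: {4}

Derivation:
Constraint 1 (Z != W) on D(Z)={2,3,4,5,6} D(W)={2,3,4,5,7}: no change
Constraint 2 (V + W = Y) on D(V)={2,3,4,5,6,7} D(W)={2,3,4,5,7} D(Y)={2,3,4,5,6,7}: V {2,3,4,5,6,7}->{2,3,4,5}; W {2,3,4,5,7}->{2,3,4,5}; Y {2,3,4,5,6,7}->{4,5,6,7}
Constraint 3 (Y + W = Z) on D(Y)={4,5,6,7} D(W)={2,3,4,5} D(Z)={2,3,4,5,6}: Y {4,5,6,7}->{4}; W {2,3,4,5}->{2}; Z {2,3,4,5,6}->{6}
So after constraint 3: D(Y) = {4}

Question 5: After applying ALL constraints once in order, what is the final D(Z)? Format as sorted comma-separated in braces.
Constraint 1 (Z != W) on D(Z)={2,3,4,5,6} D(W)={2,3,4,5,7}: no change
Constraint 2 (V + W = Y) on D(V)={2,3,4,5,6,7} D(W)={2,3,4,5,7} D(Y)={2,3,4,5,6,7}: V {2,3,4,5,6,7}->{2,3,4,5}; W {2,3,4,5,7}->{2,3,4,5}; Y {2,3,4,5,6,7}->{4,5,6,7}
Constraint 3 (Y + W = Z) on D(Y)={4,5,6,7} D(W)={2,3,4,5} D(Z)={2,3,4,5,6}: Y {4,5,6,7}->{4}; W {2,3,4,5}->{2}; Z {2,3,4,5,6}->{6}
Constraint 4 (Z != Y) on D(Z)={6} D(Y)={4}: no change
So after all 4 constraints: D(Z) = {6}

Answer: {6}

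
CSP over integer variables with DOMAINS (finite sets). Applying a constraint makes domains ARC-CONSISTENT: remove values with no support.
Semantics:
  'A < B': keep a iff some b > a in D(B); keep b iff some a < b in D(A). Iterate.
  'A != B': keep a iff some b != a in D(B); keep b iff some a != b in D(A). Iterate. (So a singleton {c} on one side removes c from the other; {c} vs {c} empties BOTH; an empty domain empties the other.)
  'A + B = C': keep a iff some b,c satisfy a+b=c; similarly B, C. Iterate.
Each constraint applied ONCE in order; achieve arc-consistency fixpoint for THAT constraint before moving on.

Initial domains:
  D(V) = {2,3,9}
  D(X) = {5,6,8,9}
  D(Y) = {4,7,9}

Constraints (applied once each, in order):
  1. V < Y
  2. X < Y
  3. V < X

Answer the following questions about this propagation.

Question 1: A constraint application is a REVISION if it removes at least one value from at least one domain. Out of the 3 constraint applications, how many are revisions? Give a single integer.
Constraint 1 (V < Y) on D(V)={2,3,9} D(Y)={4,7,9}: V {2,3,9}->{2,3} => REVISION
Constraint 2 (X < Y) on D(X)={5,6,8,9} D(Y)={4,7,9}: X {5,6,8,9}->{5,6,8}; Y {4,7,9}->{7,9} => REVISION
Constraint 3 (V < X) on D(V)={2,3} D(X)={5,6,8}: no change => not a revision
Total revisions = 2

Answer: 2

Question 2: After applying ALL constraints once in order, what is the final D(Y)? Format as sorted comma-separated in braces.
Answer: {7,9}

Derivation:
Constraint 1 (V < Y) on D(V)={2,3,9} D(Y)={4,7,9}: V {2,3,9}->{2,3}
Constraint 2 (X < Y) on D(X)={5,6,8,9} D(Y)={4,7,9}: X {5,6,8,9}->{5,6,8}; Y {4,7,9}->{7,9}
Constraint 3 (V < X) on D(V)={2,3} D(X)={5,6,8}: no change
So after all 3 constraints: D(Y) = {7,9}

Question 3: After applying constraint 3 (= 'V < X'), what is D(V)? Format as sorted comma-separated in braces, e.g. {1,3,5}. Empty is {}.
Constraint 1 (V < Y) on D(V)={2,3,9} D(Y)={4,7,9}: V {2,3,9}->{2,3}
Constraint 2 (X < Y) on D(X)={5,6,8,9} D(Y)={4,7,9}: X {5,6,8,9}->{5,6,8}; Y {4,7,9}->{7,9}
Constraint 3 (V < X) on D(V)={2,3} D(X)={5,6,8}: no change
So after constraint 3: D(V) = {2,3}

Answer: {2,3}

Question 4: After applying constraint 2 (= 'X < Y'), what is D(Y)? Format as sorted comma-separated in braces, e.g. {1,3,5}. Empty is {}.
Answer: {7,9}

Derivation:
Constraint 1 (V < Y) on D(V)={2,3,9} D(Y)={4,7,9}: V {2,3,9}->{2,3}
Constraint 2 (X < Y) on D(X)={5,6,8,9} D(Y)={4,7,9}: X {5,6,8,9}->{5,6,8}; Y {4,7,9}->{7,9}
So after constraint 2: D(Y) = {7,9}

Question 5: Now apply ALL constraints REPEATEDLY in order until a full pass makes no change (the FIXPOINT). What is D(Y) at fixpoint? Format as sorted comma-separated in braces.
Answer: {7,9}

Derivation:
pass 0 (initial): D(Y)={4,7,9}
pass 1: V {2,3,9}->{2,3}; X {5,6,8,9}->{5,6,8}; Y {4,7,9}->{7,9}
pass 2: no change
Fixpoint after 2 passes: D(Y) = {7,9}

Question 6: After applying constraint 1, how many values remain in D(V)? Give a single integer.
Constraint 1 (V < Y) on D(V)={2,3,9} D(Y)={4,7,9}: V {2,3,9}->{2,3}
So after constraint 1: D(V)={2,3}, size = 2

Answer: 2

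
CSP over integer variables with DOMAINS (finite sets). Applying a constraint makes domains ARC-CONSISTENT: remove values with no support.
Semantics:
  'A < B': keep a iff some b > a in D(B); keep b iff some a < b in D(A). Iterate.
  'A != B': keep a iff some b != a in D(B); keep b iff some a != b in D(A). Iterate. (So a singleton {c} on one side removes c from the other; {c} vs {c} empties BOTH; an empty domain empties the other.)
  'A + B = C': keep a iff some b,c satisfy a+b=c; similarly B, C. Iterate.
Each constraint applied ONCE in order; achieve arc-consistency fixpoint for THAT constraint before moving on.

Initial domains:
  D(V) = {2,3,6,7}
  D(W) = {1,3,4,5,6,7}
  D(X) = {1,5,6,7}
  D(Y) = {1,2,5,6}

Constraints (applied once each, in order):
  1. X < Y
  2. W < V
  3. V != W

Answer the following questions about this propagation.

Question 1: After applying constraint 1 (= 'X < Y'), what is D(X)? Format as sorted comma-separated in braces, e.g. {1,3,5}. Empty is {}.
Constraint 1 (X < Y) on D(X)={1,5,6,7} D(Y)={1,2,5,6}: X {1,5,6,7}->{1,5}; Y {1,2,5,6}->{2,5,6}
So after constraint 1: D(X) = {1,5}

Answer: {1,5}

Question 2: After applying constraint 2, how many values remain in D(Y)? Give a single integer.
Answer: 3

Derivation:
Constraint 1 (X < Y) on D(X)={1,5,6,7} D(Y)={1,2,5,6}: X {1,5,6,7}->{1,5}; Y {1,2,5,6}->{2,5,6}
Constraint 2 (W < V) on D(W)={1,3,4,5,6,7} D(V)={2,3,6,7}: W {1,3,4,5,6,7}->{1,3,4,5,6}
So after constraint 2: D(Y)={2,5,6}, size = 3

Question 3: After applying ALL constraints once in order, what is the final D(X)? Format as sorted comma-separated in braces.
Constraint 1 (X < Y) on D(X)={1,5,6,7} D(Y)={1,2,5,6}: X {1,5,6,7}->{1,5}; Y {1,2,5,6}->{2,5,6}
Constraint 2 (W < V) on D(W)={1,3,4,5,6,7} D(V)={2,3,6,7}: W {1,3,4,5,6,7}->{1,3,4,5,6}
Constraint 3 (V != W) on D(V)={2,3,6,7} D(W)={1,3,4,5,6}: no change
So after all 3 constraints: D(X) = {1,5}

Answer: {1,5}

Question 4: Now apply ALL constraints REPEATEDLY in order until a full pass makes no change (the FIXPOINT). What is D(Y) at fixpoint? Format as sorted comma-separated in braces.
pass 0 (initial): D(Y)={1,2,5,6}
pass 1: W {1,3,4,5,6,7}->{1,3,4,5,6}; X {1,5,6,7}->{1,5}; Y {1,2,5,6}->{2,5,6}
pass 2: no change
Fixpoint after 2 passes: D(Y) = {2,5,6}

Answer: {2,5,6}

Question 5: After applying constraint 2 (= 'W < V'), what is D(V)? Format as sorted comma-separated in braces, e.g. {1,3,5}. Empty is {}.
Constraint 1 (X < Y) on D(X)={1,5,6,7} D(Y)={1,2,5,6}: X {1,5,6,7}->{1,5}; Y {1,2,5,6}->{2,5,6}
Constraint 2 (W < V) on D(W)={1,3,4,5,6,7} D(V)={2,3,6,7}: W {1,3,4,5,6,7}->{1,3,4,5,6}
So after constraint 2: D(V) = {2,3,6,7}

Answer: {2,3,6,7}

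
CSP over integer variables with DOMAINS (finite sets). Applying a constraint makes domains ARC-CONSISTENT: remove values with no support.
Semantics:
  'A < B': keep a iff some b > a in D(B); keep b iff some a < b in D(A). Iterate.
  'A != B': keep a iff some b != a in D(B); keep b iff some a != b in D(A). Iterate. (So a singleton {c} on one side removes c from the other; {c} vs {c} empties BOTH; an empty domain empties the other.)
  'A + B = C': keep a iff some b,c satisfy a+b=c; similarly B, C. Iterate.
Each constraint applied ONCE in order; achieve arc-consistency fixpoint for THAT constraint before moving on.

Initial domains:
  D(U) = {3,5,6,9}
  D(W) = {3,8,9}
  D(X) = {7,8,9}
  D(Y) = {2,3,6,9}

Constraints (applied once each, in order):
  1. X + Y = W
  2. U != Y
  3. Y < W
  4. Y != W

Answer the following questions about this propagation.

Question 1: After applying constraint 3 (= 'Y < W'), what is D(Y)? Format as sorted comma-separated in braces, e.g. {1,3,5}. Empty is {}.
Answer: {2}

Derivation:
Constraint 1 (X + Y = W) on D(X)={7,8,9} D(Y)={2,3,6,9} D(W)={3,8,9}: X {7,8,9}->{7}; Y {2,3,6,9}->{2}; W {3,8,9}->{9}
Constraint 2 (U != Y) on D(U)={3,5,6,9} D(Y)={2}: no change
Constraint 3 (Y < W) on D(Y)={2} D(W)={9}: no change
So after constraint 3: D(Y) = {2}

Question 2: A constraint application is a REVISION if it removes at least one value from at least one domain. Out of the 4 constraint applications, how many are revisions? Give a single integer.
Answer: 1

Derivation:
Constraint 1 (X + Y = W) on D(X)={7,8,9} D(Y)={2,3,6,9} D(W)={3,8,9}: X {7,8,9}->{7}; Y {2,3,6,9}->{2}; W {3,8,9}->{9} => REVISION
Constraint 2 (U != Y) on D(U)={3,5,6,9} D(Y)={2}: no change => not a revision
Constraint 3 (Y < W) on D(Y)={2} D(W)={9}: no change => not a revision
Constraint 4 (Y != W) on D(Y)={2} D(W)={9}: no change => not a revision
Total revisions = 1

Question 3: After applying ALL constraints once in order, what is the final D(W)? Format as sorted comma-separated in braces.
Constraint 1 (X + Y = W) on D(X)={7,8,9} D(Y)={2,3,6,9} D(W)={3,8,9}: X {7,8,9}->{7}; Y {2,3,6,9}->{2}; W {3,8,9}->{9}
Constraint 2 (U != Y) on D(U)={3,5,6,9} D(Y)={2}: no change
Constraint 3 (Y < W) on D(Y)={2} D(W)={9}: no change
Constraint 4 (Y != W) on D(Y)={2} D(W)={9}: no change
So after all 4 constraints: D(W) = {9}

Answer: {9}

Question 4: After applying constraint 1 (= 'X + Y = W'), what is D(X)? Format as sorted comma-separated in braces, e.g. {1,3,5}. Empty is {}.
Constraint 1 (X + Y = W) on D(X)={7,8,9} D(Y)={2,3,6,9} D(W)={3,8,9}: X {7,8,9}->{7}; Y {2,3,6,9}->{2}; W {3,8,9}->{9}
So after constraint 1: D(X) = {7}

Answer: {7}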